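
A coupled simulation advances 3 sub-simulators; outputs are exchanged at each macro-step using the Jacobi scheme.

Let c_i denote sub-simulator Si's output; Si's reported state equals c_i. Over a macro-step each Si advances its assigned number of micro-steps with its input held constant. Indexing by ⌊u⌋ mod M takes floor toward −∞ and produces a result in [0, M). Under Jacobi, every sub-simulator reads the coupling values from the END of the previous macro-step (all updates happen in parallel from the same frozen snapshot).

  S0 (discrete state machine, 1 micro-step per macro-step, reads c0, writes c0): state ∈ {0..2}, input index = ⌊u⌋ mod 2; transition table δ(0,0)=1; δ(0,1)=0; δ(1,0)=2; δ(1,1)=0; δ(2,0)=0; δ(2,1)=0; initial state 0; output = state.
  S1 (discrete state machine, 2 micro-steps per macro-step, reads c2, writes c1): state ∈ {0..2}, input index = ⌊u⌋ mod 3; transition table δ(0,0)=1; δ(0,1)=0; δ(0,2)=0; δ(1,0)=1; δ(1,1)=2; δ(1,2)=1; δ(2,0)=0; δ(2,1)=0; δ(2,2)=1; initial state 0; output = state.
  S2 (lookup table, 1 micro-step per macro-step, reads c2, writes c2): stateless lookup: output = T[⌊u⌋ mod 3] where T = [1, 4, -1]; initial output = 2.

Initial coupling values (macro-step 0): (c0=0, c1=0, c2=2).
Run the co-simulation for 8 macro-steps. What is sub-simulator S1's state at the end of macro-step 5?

macro 1: S0 reads c0=0 → after 1×micro: 1; S1 reads c2=2 → after 2×micro: 0; S2 reads c2=2 → after 1×micro: -1 ⇒ (c0=1, c1=0, c2=-1)
macro 2: S0 reads c0=1 → after 1×micro: 0; S1 reads c2=-1 → after 2×micro: 0; S2 reads c2=-1 → after 1×micro: -1 ⇒ (c0=0, c1=0, c2=-1)
macro 3: S0 reads c0=0 → after 1×micro: 1; S1 reads c2=-1 → after 2×micro: 0; S2 reads c2=-1 → after 1×micro: -1 ⇒ (c0=1, c1=0, c2=-1)
macro 4: S0 reads c0=1 → after 1×micro: 0; S1 reads c2=-1 → after 2×micro: 0; S2 reads c2=-1 → after 1×micro: -1 ⇒ (c0=0, c1=0, c2=-1)
macro 5: S0 reads c0=0 → after 1×micro: 1; S1 reads c2=-1 → after 2×micro: 0; S2 reads c2=-1 → after 1×micro: -1 ⇒ (c0=1, c1=0, c2=-1)
macro 6: S0 reads c0=1 → after 1×micro: 0; S1 reads c2=-1 → after 2×micro: 0; S2 reads c2=-1 → after 1×micro: -1 ⇒ (c0=0, c1=0, c2=-1)
macro 7: S0 reads c0=0 → after 1×micro: 1; S1 reads c2=-1 → after 2×micro: 0; S2 reads c2=-1 → after 1×micro: -1 ⇒ (c0=1, c1=0, c2=-1)
macro 8: S0 reads c0=1 → after 1×micro: 0; S1 reads c2=-1 → after 2×micro: 0; S2 reads c2=-1 → after 1×micro: -1 ⇒ (c0=0, c1=0, c2=-1)

S1 state at macro-step 5 = 0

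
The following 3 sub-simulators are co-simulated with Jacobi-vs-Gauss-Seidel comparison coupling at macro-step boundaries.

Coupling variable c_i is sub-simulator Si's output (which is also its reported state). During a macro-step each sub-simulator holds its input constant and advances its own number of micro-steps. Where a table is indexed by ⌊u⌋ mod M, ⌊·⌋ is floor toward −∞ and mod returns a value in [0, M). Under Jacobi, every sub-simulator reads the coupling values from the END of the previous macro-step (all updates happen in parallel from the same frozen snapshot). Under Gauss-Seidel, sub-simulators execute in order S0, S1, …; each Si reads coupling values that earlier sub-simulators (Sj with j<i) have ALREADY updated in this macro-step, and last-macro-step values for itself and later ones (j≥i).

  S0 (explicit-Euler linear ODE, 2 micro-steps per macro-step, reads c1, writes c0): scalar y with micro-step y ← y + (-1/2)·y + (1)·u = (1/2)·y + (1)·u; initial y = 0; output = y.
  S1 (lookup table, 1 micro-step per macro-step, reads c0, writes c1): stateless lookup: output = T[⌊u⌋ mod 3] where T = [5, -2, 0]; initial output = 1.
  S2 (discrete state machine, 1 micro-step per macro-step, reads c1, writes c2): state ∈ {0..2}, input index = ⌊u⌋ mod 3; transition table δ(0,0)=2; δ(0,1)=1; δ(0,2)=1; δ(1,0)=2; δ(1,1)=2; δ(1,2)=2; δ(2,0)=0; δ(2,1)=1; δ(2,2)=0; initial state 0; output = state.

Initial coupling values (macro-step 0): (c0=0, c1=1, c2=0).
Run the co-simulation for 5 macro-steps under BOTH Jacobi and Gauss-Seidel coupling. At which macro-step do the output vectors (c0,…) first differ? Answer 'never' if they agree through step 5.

[Jacobi] macro 1: S0 reads c1=1 → after 2×micro: 3/2; S1 reads c0=0 → after 1×micro: 5; S2 reads c1=1 → after 1×micro: 1 ⇒ (c0=3/2, c1=5, c2=1)
[Jacobi] macro 2: S0 reads c1=5 → after 2×micro: 63/8; S1 reads c0=3/2 → after 1×micro: -2; S2 reads c1=5 → after 1×micro: 2 ⇒ (c0=63/8, c1=-2, c2=2)
[Jacobi] macro 3: S0 reads c1=-2 → after 2×micro: -33/32; S1 reads c0=63/8 → after 1×micro: -2; S2 reads c1=-2 → after 1×micro: 1 ⇒ (c0=-33/32, c1=-2, c2=1)
[Jacobi] macro 4: S0 reads c1=-2 → after 2×micro: -417/128; S1 reads c0=-33/32 → after 1×micro: -2; S2 reads c1=-2 → after 1×micro: 2 ⇒ (c0=-417/128, c1=-2, c2=2)
[Jacobi] macro 5: S0 reads c1=-2 → after 2×micro: -1953/512; S1 reads c0=-417/128 → after 1×micro: 0; S2 reads c1=-2 → after 1×micro: 1 ⇒ (c0=-1953/512, c1=0, c2=1)
[Gauss-Seidel] macro 1: S0 reads c1=1 → after 2×micro: 3/2; S1 reads c0=3/2 → after 1×micro: -2; S2 reads c1=-2 → after 1×micro: 1 ⇒ (c0=3/2, c1=-2, c2=1)
[Gauss-Seidel] macro 2: S0 reads c1=-2 → after 2×micro: -21/8; S1 reads c0=-21/8 → after 1×micro: 5; S2 reads c1=5 → after 1×micro: 2 ⇒ (c0=-21/8, c1=5, c2=2)
[Gauss-Seidel] macro 3: S0 reads c1=5 → after 2×micro: 219/32; S1 reads c0=219/32 → after 1×micro: 5; S2 reads c1=5 → after 1×micro: 0 ⇒ (c0=219/32, c1=5, c2=0)
[Gauss-Seidel] macro 4: S0 reads c1=5 → after 2×micro: 1179/128; S1 reads c0=1179/128 → after 1×micro: 5; S2 reads c1=5 → after 1×micro: 1 ⇒ (c0=1179/128, c1=5, c2=1)
[Gauss-Seidel] macro 5: S0 reads c1=5 → after 2×micro: 5019/512; S1 reads c0=5019/512 → after 1×micro: 5; S2 reads c1=5 → after 1×micro: 2 ⇒ (c0=5019/512, c1=5, c2=2)

first divergence at macro-step: 1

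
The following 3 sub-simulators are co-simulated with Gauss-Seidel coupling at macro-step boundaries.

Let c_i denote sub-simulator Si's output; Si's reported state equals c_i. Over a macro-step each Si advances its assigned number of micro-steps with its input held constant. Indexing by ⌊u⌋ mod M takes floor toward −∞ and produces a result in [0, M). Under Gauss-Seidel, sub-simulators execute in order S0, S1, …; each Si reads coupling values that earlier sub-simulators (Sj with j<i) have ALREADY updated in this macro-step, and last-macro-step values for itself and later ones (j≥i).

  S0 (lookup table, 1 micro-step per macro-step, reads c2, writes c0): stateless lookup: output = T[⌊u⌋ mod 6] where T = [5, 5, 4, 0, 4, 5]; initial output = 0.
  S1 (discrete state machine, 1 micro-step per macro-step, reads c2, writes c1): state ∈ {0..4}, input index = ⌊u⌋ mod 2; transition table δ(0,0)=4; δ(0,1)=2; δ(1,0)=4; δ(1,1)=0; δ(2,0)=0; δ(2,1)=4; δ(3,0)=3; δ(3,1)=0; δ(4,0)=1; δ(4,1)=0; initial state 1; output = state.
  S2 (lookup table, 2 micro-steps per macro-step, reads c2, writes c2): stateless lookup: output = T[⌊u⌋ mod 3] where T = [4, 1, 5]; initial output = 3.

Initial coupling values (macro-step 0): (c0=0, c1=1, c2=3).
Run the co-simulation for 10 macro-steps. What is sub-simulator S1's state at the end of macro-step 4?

macro 1: S0 reads c2=3 → after 1×micro: 0; S1 reads c2=3 → after 1×micro: 0; S2 reads c2=3 → after 2×micro: 4 ⇒ (c0=0, c1=0, c2=4)
macro 2: S0 reads c2=4 → after 1×micro: 4; S1 reads c2=4 → after 1×micro: 4; S2 reads c2=4 → after 2×micro: 1 ⇒ (c0=4, c1=4, c2=1)
macro 3: S0 reads c2=1 → after 1×micro: 5; S1 reads c2=1 → after 1×micro: 0; S2 reads c2=1 → after 2×micro: 1 ⇒ (c0=5, c1=0, c2=1)
macro 4: S0 reads c2=1 → after 1×micro: 5; S1 reads c2=1 → after 1×micro: 2; S2 reads c2=1 → after 2×micro: 1 ⇒ (c0=5, c1=2, c2=1)
macro 5: S0 reads c2=1 → after 1×micro: 5; S1 reads c2=1 → after 1×micro: 4; S2 reads c2=1 → after 2×micro: 1 ⇒ (c0=5, c1=4, c2=1)
macro 6: S0 reads c2=1 → after 1×micro: 5; S1 reads c2=1 → after 1×micro: 0; S2 reads c2=1 → after 2×micro: 1 ⇒ (c0=5, c1=0, c2=1)
macro 7: S0 reads c2=1 → after 1×micro: 5; S1 reads c2=1 → after 1×micro: 2; S2 reads c2=1 → after 2×micro: 1 ⇒ (c0=5, c1=2, c2=1)
macro 8: S0 reads c2=1 → after 1×micro: 5; S1 reads c2=1 → after 1×micro: 4; S2 reads c2=1 → after 2×micro: 1 ⇒ (c0=5, c1=4, c2=1)
macro 9: S0 reads c2=1 → after 1×micro: 5; S1 reads c2=1 → after 1×micro: 0; S2 reads c2=1 → after 2×micro: 1 ⇒ (c0=5, c1=0, c2=1)
macro 10: S0 reads c2=1 → after 1×micro: 5; S1 reads c2=1 → after 1×micro: 2; S2 reads c2=1 → after 2×micro: 1 ⇒ (c0=5, c1=2, c2=1)

S1 state at macro-step 4 = 2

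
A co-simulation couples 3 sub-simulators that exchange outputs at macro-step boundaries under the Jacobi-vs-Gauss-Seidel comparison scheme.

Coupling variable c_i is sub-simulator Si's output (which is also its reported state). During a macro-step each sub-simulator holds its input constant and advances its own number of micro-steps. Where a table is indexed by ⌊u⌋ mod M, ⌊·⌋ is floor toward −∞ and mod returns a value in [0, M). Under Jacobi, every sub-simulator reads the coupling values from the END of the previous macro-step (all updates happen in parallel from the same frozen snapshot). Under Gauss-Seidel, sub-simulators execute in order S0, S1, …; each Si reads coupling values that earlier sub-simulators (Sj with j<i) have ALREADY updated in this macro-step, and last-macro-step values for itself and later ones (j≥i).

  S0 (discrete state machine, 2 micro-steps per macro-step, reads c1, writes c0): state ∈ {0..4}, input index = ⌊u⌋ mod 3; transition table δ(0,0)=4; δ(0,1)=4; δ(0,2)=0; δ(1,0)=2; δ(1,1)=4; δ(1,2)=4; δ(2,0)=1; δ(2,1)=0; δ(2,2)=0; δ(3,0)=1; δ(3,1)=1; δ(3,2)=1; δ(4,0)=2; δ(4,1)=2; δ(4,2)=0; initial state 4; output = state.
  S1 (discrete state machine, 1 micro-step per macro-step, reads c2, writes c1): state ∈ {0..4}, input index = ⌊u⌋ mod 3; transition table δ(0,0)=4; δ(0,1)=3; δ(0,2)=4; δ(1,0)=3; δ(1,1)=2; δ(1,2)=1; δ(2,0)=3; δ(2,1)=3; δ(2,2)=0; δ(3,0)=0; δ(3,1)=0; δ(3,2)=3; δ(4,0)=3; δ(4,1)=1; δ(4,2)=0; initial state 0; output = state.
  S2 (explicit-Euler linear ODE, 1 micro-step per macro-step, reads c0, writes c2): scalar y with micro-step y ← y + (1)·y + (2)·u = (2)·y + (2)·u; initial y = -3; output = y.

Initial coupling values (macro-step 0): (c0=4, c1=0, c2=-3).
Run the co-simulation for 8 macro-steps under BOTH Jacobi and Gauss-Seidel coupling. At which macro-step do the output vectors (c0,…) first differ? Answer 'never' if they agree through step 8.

[Jacobi] macro 1: S0 reads c1=0 → after 2×micro: 1; S1 reads c2=-3 → after 1×micro: 4; S2 reads c0=4 → after 1×micro: 2 ⇒ (c0=1, c1=4, c2=2)
[Jacobi] macro 2: S0 reads c1=4 → after 2×micro: 2; S1 reads c2=2 → after 1×micro: 0; S2 reads c0=1 → after 1×micro: 6 ⇒ (c0=2, c1=0, c2=6)
[Jacobi] macro 3: S0 reads c1=0 → after 2×micro: 2; S1 reads c2=6 → after 1×micro: 4; S2 reads c0=2 → after 1×micro: 16 ⇒ (c0=2, c1=4, c2=16)
[Jacobi] macro 4: S0 reads c1=4 → after 2×micro: 4; S1 reads c2=16 → after 1×micro: 1; S2 reads c0=2 → after 1×micro: 36 ⇒ (c0=4, c1=1, c2=36)
[Jacobi] macro 5: S0 reads c1=1 → after 2×micro: 0; S1 reads c2=36 → after 1×micro: 3; S2 reads c0=4 → after 1×micro: 80 ⇒ (c0=0, c1=3, c2=80)
[Jacobi] macro 6: S0 reads c1=3 → after 2×micro: 2; S1 reads c2=80 → after 1×micro: 3; S2 reads c0=0 → after 1×micro: 160 ⇒ (c0=2, c1=3, c2=160)
[Jacobi] macro 7: S0 reads c1=3 → after 2×micro: 2; S1 reads c2=160 → after 1×micro: 0; S2 reads c0=2 → after 1×micro: 324 ⇒ (c0=2, c1=0, c2=324)
[Jacobi] macro 8: S0 reads c1=0 → after 2×micro: 2; S1 reads c2=324 → after 1×micro: 4; S2 reads c0=2 → after 1×micro: 652 ⇒ (c0=2, c1=4, c2=652)
[Gauss-Seidel] macro 1: S0 reads c1=0 → after 2×micro: 1; S1 reads c2=-3 → after 1×micro: 4; S2 reads c0=1 → after 1×micro: -4 ⇒ (c0=1, c1=4, c2=-4)
[Gauss-Seidel] macro 2: S0 reads c1=4 → after 2×micro: 2; S1 reads c2=-4 → after 1×micro: 0; S2 reads c0=2 → after 1×micro: -4 ⇒ (c0=2, c1=0, c2=-4)
[Gauss-Seidel] macro 3: S0 reads c1=0 → after 2×micro: 2; S1 reads c2=-4 → after 1×micro: 4; S2 reads c0=2 → after 1×micro: -4 ⇒ (c0=2, c1=4, c2=-4)
[Gauss-Seidel] macro 4: S0 reads c1=4 → after 2×micro: 4; S1 reads c2=-4 → after 1×micro: 0; S2 reads c0=4 → after 1×micro: 0 ⇒ (c0=4, c1=0, c2=0)
[Gauss-Seidel] macro 5: S0 reads c1=0 → after 2×micro: 1; S1 reads c2=0 → after 1×micro: 4; S2 reads c0=1 → after 1×micro: 2 ⇒ (c0=1, c1=4, c2=2)
[Gauss-Seidel] macro 6: S0 reads c1=4 → after 2×micro: 2; S1 reads c2=2 → after 1×micro: 0; S2 reads c0=2 → after 1×micro: 8 ⇒ (c0=2, c1=0, c2=8)
[Gauss-Seidel] macro 7: S0 reads c1=0 → after 2×micro: 2; S1 reads c2=8 → after 1×micro: 4; S2 reads c0=2 → after 1×micro: 20 ⇒ (c0=2, c1=4, c2=20)
[Gauss-Seidel] macro 8: S0 reads c1=4 → after 2×micro: 4; S1 reads c2=20 → after 1×micro: 0; S2 reads c0=4 → after 1×micro: 48 ⇒ (c0=4, c1=0, c2=48)

first divergence at macro-step: 1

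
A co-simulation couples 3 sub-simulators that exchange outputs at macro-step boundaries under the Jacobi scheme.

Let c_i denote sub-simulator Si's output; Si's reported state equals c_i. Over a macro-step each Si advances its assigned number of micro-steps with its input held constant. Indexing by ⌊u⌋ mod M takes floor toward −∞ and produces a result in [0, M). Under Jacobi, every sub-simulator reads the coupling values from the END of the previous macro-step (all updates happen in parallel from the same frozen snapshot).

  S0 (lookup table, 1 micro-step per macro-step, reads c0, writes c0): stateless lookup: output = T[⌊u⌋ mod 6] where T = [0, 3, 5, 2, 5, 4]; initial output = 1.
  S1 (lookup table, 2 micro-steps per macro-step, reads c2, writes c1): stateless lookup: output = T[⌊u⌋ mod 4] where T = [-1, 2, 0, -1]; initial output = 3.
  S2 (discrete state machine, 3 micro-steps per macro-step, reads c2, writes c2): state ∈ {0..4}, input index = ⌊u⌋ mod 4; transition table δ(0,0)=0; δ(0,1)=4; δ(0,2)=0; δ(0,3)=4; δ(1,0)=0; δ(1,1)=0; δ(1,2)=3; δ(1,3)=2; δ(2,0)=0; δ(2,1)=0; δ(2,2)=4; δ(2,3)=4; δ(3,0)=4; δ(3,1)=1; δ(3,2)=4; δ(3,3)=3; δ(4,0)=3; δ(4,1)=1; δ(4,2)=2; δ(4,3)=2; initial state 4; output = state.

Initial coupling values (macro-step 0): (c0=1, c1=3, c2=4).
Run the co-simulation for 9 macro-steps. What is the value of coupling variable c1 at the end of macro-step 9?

c1 at macro-step 9 = -1

macro 1: S0 reads c0=1 → after 1×micro: 3; S1 reads c2=4 → after 2×micro: -1; S2 reads c2=4 → after 3×micro: 3 ⇒ (c0=3, c1=-1, c2=3)
macro 2: S0 reads c0=3 → after 1×micro: 2; S1 reads c2=3 → after 2×micro: -1; S2 reads c2=3 → after 3×micro: 3 ⇒ (c0=2, c1=-1, c2=3)
macro 3: S0 reads c0=2 → after 1×micro: 5; S1 reads c2=3 → after 2×micro: -1; S2 reads c2=3 → after 3×micro: 3 ⇒ (c0=5, c1=-1, c2=3)
macro 4: S0 reads c0=5 → after 1×micro: 4; S1 reads c2=3 → after 2×micro: -1; S2 reads c2=3 → after 3×micro: 3 ⇒ (c0=4, c1=-1, c2=3)
macro 5: S0 reads c0=4 → after 1×micro: 5; S1 reads c2=3 → after 2×micro: -1; S2 reads c2=3 → after 3×micro: 3 ⇒ (c0=5, c1=-1, c2=3)
macro 6: S0 reads c0=5 → after 1×micro: 4; S1 reads c2=3 → after 2×micro: -1; S2 reads c2=3 → after 3×micro: 3 ⇒ (c0=4, c1=-1, c2=3)
macro 7: S0 reads c0=4 → after 1×micro: 5; S1 reads c2=3 → after 2×micro: -1; S2 reads c2=3 → after 3×micro: 3 ⇒ (c0=5, c1=-1, c2=3)
macro 8: S0 reads c0=5 → after 1×micro: 4; S1 reads c2=3 → after 2×micro: -1; S2 reads c2=3 → after 3×micro: 3 ⇒ (c0=4, c1=-1, c2=3)
macro 9: S0 reads c0=4 → after 1×micro: 5; S1 reads c2=3 → after 2×micro: -1; S2 reads c2=3 → after 3×micro: 3 ⇒ (c0=5, c1=-1, c2=3)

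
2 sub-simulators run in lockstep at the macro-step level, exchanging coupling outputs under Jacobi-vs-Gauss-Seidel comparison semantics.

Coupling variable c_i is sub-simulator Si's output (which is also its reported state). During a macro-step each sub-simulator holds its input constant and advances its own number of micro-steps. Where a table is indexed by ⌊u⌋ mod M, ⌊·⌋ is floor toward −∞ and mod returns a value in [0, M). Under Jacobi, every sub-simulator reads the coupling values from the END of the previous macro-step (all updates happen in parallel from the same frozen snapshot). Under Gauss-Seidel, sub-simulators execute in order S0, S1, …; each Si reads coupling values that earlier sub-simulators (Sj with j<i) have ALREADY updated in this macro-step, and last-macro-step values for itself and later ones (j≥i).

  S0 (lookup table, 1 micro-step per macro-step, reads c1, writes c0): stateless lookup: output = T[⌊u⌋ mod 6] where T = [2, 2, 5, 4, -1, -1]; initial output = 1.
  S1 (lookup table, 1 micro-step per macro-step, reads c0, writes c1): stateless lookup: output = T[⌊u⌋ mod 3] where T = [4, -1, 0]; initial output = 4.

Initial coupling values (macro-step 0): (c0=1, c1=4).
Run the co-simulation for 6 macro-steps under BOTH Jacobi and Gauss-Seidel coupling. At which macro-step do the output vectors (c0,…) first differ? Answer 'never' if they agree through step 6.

[Jacobi] macro 1: S0 reads c1=4 → after 1×micro: -1; S1 reads c0=1 → after 1×micro: -1 ⇒ (c0=-1, c1=-1)
[Jacobi] macro 2: S0 reads c1=-1 → after 1×micro: -1; S1 reads c0=-1 → after 1×micro: 0 ⇒ (c0=-1, c1=0)
[Jacobi] macro 3: S0 reads c1=0 → after 1×micro: 2; S1 reads c0=-1 → after 1×micro: 0 ⇒ (c0=2, c1=0)
[Jacobi] macro 4: S0 reads c1=0 → after 1×micro: 2; S1 reads c0=2 → after 1×micro: 0 ⇒ (c0=2, c1=0)
[Jacobi] macro 5: S0 reads c1=0 → after 1×micro: 2; S1 reads c0=2 → after 1×micro: 0 ⇒ (c0=2, c1=0)
[Jacobi] macro 6: S0 reads c1=0 → after 1×micro: 2; S1 reads c0=2 → after 1×micro: 0 ⇒ (c0=2, c1=0)
[Gauss-Seidel] macro 1: S0 reads c1=4 → after 1×micro: -1; S1 reads c0=-1 → after 1×micro: 0 ⇒ (c0=-1, c1=0)
[Gauss-Seidel] macro 2: S0 reads c1=0 → after 1×micro: 2; S1 reads c0=2 → after 1×micro: 0 ⇒ (c0=2, c1=0)
[Gauss-Seidel] macro 3: S0 reads c1=0 → after 1×micro: 2; S1 reads c0=2 → after 1×micro: 0 ⇒ (c0=2, c1=0)
[Gauss-Seidel] macro 4: S0 reads c1=0 → after 1×micro: 2; S1 reads c0=2 → after 1×micro: 0 ⇒ (c0=2, c1=0)
[Gauss-Seidel] macro 5: S0 reads c1=0 → after 1×micro: 2; S1 reads c0=2 → after 1×micro: 0 ⇒ (c0=2, c1=0)
[Gauss-Seidel] macro 6: S0 reads c1=0 → after 1×micro: 2; S1 reads c0=2 → after 1×micro: 0 ⇒ (c0=2, c1=0)

first divergence at macro-step: 1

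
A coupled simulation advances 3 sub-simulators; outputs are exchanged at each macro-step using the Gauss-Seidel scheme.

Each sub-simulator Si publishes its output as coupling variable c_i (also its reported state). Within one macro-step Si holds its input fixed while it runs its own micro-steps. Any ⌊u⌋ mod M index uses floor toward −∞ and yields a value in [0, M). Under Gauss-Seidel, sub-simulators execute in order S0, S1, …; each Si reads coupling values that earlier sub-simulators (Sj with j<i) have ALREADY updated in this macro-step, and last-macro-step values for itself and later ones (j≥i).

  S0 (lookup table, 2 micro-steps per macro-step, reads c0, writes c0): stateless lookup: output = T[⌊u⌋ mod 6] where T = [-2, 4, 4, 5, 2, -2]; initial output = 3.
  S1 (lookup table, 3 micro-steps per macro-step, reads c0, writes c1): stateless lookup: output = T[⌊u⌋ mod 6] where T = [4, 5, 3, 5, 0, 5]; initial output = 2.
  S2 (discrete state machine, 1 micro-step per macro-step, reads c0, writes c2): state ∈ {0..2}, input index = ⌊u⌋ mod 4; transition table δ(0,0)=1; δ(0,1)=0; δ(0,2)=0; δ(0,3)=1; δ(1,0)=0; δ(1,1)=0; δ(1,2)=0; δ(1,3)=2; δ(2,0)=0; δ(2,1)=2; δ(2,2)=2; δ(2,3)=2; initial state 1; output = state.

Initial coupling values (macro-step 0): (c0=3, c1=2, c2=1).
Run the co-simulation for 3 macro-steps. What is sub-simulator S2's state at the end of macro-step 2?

S2 state at macro-step 2 = 0

macro 1: S0 reads c0=3 → after 2×micro: 5; S1 reads c0=5 → after 3×micro: 5; S2 reads c0=5 → after 1×micro: 0 ⇒ (c0=5, c1=5, c2=0)
macro 2: S0 reads c0=5 → after 2×micro: -2; S1 reads c0=-2 → after 3×micro: 0; S2 reads c0=-2 → after 1×micro: 0 ⇒ (c0=-2, c1=0, c2=0)
macro 3: S0 reads c0=-2 → after 2×micro: 2; S1 reads c0=2 → after 3×micro: 3; S2 reads c0=2 → after 1×micro: 0 ⇒ (c0=2, c1=3, c2=0)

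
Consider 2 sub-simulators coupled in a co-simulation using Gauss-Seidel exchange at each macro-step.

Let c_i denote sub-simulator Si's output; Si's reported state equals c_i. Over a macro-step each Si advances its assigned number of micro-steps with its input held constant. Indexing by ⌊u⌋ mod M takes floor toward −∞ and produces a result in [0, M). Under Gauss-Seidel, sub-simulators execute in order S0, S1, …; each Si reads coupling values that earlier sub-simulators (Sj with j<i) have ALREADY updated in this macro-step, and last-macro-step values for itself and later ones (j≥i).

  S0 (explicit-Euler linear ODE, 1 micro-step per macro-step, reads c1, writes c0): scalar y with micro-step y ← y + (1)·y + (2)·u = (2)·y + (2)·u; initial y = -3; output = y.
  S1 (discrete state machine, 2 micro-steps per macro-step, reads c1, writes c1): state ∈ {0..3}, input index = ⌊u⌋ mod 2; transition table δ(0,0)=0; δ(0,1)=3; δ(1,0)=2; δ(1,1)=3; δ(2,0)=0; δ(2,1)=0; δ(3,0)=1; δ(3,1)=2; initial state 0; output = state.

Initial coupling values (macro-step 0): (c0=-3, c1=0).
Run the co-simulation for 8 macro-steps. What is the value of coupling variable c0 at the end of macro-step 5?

c0 at macro-step 5 = -96

macro 1: S0 reads c1=0 → after 1×micro: -6; S1 reads c1=0 → after 2×micro: 0 ⇒ (c0=-6, c1=0)
macro 2: S0 reads c1=0 → after 1×micro: -12; S1 reads c1=0 → after 2×micro: 0 ⇒ (c0=-12, c1=0)
macro 3: S0 reads c1=0 → after 1×micro: -24; S1 reads c1=0 → after 2×micro: 0 ⇒ (c0=-24, c1=0)
macro 4: S0 reads c1=0 → after 1×micro: -48; S1 reads c1=0 → after 2×micro: 0 ⇒ (c0=-48, c1=0)
macro 5: S0 reads c1=0 → after 1×micro: -96; S1 reads c1=0 → after 2×micro: 0 ⇒ (c0=-96, c1=0)
macro 6: S0 reads c1=0 → after 1×micro: -192; S1 reads c1=0 → after 2×micro: 0 ⇒ (c0=-192, c1=0)
macro 7: S0 reads c1=0 → after 1×micro: -384; S1 reads c1=0 → after 2×micro: 0 ⇒ (c0=-384, c1=0)
macro 8: S0 reads c1=0 → after 1×micro: -768; S1 reads c1=0 → after 2×micro: 0 ⇒ (c0=-768, c1=0)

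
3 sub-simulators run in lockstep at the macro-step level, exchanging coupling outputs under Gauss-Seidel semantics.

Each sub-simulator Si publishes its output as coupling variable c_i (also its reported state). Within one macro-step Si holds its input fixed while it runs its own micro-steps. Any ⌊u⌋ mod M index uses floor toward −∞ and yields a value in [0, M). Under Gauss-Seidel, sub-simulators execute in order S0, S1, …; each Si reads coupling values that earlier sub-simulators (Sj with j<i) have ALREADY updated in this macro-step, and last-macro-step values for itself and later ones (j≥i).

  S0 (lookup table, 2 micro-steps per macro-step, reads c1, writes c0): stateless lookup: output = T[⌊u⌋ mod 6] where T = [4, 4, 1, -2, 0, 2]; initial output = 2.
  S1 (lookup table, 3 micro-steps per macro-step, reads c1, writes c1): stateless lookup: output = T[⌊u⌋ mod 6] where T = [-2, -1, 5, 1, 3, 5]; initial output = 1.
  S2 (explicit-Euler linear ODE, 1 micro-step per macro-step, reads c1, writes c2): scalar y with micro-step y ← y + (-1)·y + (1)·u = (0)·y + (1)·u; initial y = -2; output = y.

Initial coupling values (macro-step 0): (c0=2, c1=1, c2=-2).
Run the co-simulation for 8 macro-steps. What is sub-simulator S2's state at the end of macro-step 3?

macro 1: S0 reads c1=1 → after 2×micro: 4; S1 reads c1=1 → after 3×micro: -1; S2 reads c1=-1 → after 1×micro: -1 ⇒ (c0=4, c1=-1, c2=-1)
macro 2: S0 reads c1=-1 → after 2×micro: 2; S1 reads c1=-1 → after 3×micro: 5; S2 reads c1=5 → after 1×micro: 5 ⇒ (c0=2, c1=5, c2=5)
macro 3: S0 reads c1=5 → after 2×micro: 2; S1 reads c1=5 → after 3×micro: 5; S2 reads c1=5 → after 1×micro: 5 ⇒ (c0=2, c1=5, c2=5)
macro 4: S0 reads c1=5 → after 2×micro: 2; S1 reads c1=5 → after 3×micro: 5; S2 reads c1=5 → after 1×micro: 5 ⇒ (c0=2, c1=5, c2=5)
macro 5: S0 reads c1=5 → after 2×micro: 2; S1 reads c1=5 → after 3×micro: 5; S2 reads c1=5 → after 1×micro: 5 ⇒ (c0=2, c1=5, c2=5)
macro 6: S0 reads c1=5 → after 2×micro: 2; S1 reads c1=5 → after 3×micro: 5; S2 reads c1=5 → after 1×micro: 5 ⇒ (c0=2, c1=5, c2=5)
macro 7: S0 reads c1=5 → after 2×micro: 2; S1 reads c1=5 → after 3×micro: 5; S2 reads c1=5 → after 1×micro: 5 ⇒ (c0=2, c1=5, c2=5)
macro 8: S0 reads c1=5 → after 2×micro: 2; S1 reads c1=5 → after 3×micro: 5; S2 reads c1=5 → after 1×micro: 5 ⇒ (c0=2, c1=5, c2=5)

S2 state at macro-step 3 = 5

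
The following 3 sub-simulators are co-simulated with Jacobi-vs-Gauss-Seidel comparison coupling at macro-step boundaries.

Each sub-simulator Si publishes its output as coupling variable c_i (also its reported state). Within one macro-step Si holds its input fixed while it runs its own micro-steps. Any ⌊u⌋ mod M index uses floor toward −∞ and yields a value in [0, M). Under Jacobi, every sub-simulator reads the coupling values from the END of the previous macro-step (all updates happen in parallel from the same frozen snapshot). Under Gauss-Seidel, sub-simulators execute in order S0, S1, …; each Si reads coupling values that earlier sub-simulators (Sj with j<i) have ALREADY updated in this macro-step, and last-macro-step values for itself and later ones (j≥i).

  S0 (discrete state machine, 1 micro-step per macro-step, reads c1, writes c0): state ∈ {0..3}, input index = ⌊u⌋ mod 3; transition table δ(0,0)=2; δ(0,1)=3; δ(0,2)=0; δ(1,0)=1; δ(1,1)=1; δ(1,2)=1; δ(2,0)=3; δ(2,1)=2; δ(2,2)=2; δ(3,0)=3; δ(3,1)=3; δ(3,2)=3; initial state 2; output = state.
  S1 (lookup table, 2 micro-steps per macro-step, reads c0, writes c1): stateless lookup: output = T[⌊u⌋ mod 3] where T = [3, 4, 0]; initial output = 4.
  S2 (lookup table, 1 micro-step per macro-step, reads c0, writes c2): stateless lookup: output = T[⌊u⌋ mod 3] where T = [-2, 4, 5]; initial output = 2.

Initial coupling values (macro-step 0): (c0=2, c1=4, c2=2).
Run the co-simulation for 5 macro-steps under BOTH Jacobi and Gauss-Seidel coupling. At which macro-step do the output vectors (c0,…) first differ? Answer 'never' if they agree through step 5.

first divergence at macro-step: 2

[Jacobi] macro 1: S0 reads c1=4 → after 1×micro: 2; S1 reads c0=2 → after 2×micro: 0; S2 reads c0=2 → after 1×micro: 5 ⇒ (c0=2, c1=0, c2=5)
[Jacobi] macro 2: S0 reads c1=0 → after 1×micro: 3; S1 reads c0=2 → after 2×micro: 0; S2 reads c0=2 → after 1×micro: 5 ⇒ (c0=3, c1=0, c2=5)
[Jacobi] macro 3: S0 reads c1=0 → after 1×micro: 3; S1 reads c0=3 → after 2×micro: 3; S2 reads c0=3 → after 1×micro: -2 ⇒ (c0=3, c1=3, c2=-2)
[Jacobi] macro 4: S0 reads c1=3 → after 1×micro: 3; S1 reads c0=3 → after 2×micro: 3; S2 reads c0=3 → after 1×micro: -2 ⇒ (c0=3, c1=3, c2=-2)
[Jacobi] macro 5: S0 reads c1=3 → after 1×micro: 3; S1 reads c0=3 → after 2×micro: 3; S2 reads c0=3 → after 1×micro: -2 ⇒ (c0=3, c1=3, c2=-2)
[Gauss-Seidel] macro 1: S0 reads c1=4 → after 1×micro: 2; S1 reads c0=2 → after 2×micro: 0; S2 reads c0=2 → after 1×micro: 5 ⇒ (c0=2, c1=0, c2=5)
[Gauss-Seidel] macro 2: S0 reads c1=0 → after 1×micro: 3; S1 reads c0=3 → after 2×micro: 3; S2 reads c0=3 → after 1×micro: -2 ⇒ (c0=3, c1=3, c2=-2)
[Gauss-Seidel] macro 3: S0 reads c1=3 → after 1×micro: 3; S1 reads c0=3 → after 2×micro: 3; S2 reads c0=3 → after 1×micro: -2 ⇒ (c0=3, c1=3, c2=-2)
[Gauss-Seidel] macro 4: S0 reads c1=3 → after 1×micro: 3; S1 reads c0=3 → after 2×micro: 3; S2 reads c0=3 → after 1×micro: -2 ⇒ (c0=3, c1=3, c2=-2)
[Gauss-Seidel] macro 5: S0 reads c1=3 → after 1×micro: 3; S1 reads c0=3 → after 2×micro: 3; S2 reads c0=3 → after 1×micro: -2 ⇒ (c0=3, c1=3, c2=-2)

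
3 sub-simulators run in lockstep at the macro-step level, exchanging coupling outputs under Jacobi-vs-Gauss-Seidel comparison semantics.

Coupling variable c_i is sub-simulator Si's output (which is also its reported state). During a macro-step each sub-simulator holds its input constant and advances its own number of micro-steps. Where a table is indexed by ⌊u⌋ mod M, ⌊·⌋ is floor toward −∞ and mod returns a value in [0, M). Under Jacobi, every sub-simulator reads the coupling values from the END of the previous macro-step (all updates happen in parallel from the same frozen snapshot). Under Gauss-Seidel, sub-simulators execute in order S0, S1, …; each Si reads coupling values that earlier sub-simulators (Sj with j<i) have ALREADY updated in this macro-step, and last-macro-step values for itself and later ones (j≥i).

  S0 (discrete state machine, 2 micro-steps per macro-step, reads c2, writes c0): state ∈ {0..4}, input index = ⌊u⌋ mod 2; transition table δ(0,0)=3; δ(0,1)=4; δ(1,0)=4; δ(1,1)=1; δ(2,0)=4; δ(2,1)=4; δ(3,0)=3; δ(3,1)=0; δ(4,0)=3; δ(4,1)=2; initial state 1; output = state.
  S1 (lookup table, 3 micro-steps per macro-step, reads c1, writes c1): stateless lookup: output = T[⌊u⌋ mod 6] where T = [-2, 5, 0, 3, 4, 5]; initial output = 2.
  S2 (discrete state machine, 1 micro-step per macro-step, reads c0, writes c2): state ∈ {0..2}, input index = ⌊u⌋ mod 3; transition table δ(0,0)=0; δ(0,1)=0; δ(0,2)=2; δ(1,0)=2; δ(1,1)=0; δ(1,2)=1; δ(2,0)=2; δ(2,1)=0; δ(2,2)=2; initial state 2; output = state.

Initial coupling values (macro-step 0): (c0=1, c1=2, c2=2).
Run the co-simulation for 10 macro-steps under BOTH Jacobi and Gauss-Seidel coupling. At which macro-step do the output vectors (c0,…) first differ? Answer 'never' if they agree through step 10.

[Jacobi] macro 1: S0 reads c2=2 → after 2×micro: 3; S1 reads c1=2 → after 3×micro: 0; S2 reads c0=1 → after 1×micro: 0 ⇒ (c0=3, c1=0, c2=0)
[Jacobi] macro 2: S0 reads c2=0 → after 2×micro: 3; S1 reads c1=0 → after 3×micro: -2; S2 reads c0=3 → after 1×micro: 0 ⇒ (c0=3, c1=-2, c2=0)
[Jacobi] macro 3: S0 reads c2=0 → after 2×micro: 3; S1 reads c1=-2 → after 3×micro: 4; S2 reads c0=3 → after 1×micro: 0 ⇒ (c0=3, c1=4, c2=0)
[Jacobi] macro 4: S0 reads c2=0 → after 2×micro: 3; S1 reads c1=4 → after 3×micro: 4; S2 reads c0=3 → after 1×micro: 0 ⇒ (c0=3, c1=4, c2=0)
[Jacobi] macro 5: S0 reads c2=0 → after 2×micro: 3; S1 reads c1=4 → after 3×micro: 4; S2 reads c0=3 → after 1×micro: 0 ⇒ (c0=3, c1=4, c2=0)
[Jacobi] macro 6: S0 reads c2=0 → after 2×micro: 3; S1 reads c1=4 → after 3×micro: 4; S2 reads c0=3 → after 1×micro: 0 ⇒ (c0=3, c1=4, c2=0)
[Jacobi] macro 7: S0 reads c2=0 → after 2×micro: 3; S1 reads c1=4 → after 3×micro: 4; S2 reads c0=3 → after 1×micro: 0 ⇒ (c0=3, c1=4, c2=0)
[Jacobi] macro 8: S0 reads c2=0 → after 2×micro: 3; S1 reads c1=4 → after 3×micro: 4; S2 reads c0=3 → after 1×micro: 0 ⇒ (c0=3, c1=4, c2=0)
[Jacobi] macro 9: S0 reads c2=0 → after 2×micro: 3; S1 reads c1=4 → after 3×micro: 4; S2 reads c0=3 → after 1×micro: 0 ⇒ (c0=3, c1=4, c2=0)
[Jacobi] macro 10: S0 reads c2=0 → after 2×micro: 3; S1 reads c1=4 → after 3×micro: 4; S2 reads c0=3 → after 1×micro: 0 ⇒ (c0=3, c1=4, c2=0)
[Gauss-Seidel] macro 1: S0 reads c2=2 → after 2×micro: 3; S1 reads c1=2 → after 3×micro: 0; S2 reads c0=3 → after 1×micro: 2 ⇒ (c0=3, c1=0, c2=2)
[Gauss-Seidel] macro 2: S0 reads c2=2 → after 2×micro: 3; S1 reads c1=0 → after 3×micro: -2; S2 reads c0=3 → after 1×micro: 2 ⇒ (c0=3, c1=-2, c2=2)
[Gauss-Seidel] macro 3: S0 reads c2=2 → after 2×micro: 3; S1 reads c1=-2 → after 3×micro: 4; S2 reads c0=3 → after 1×micro: 2 ⇒ (c0=3, c1=4, c2=2)
[Gauss-Seidel] macro 4: S0 reads c2=2 → after 2×micro: 3; S1 reads c1=4 → after 3×micro: 4; S2 reads c0=3 → after 1×micro: 2 ⇒ (c0=3, c1=4, c2=2)
[Gauss-Seidel] macro 5: S0 reads c2=2 → after 2×micro: 3; S1 reads c1=4 → after 3×micro: 4; S2 reads c0=3 → after 1×micro: 2 ⇒ (c0=3, c1=4, c2=2)
[Gauss-Seidel] macro 6: S0 reads c2=2 → after 2×micro: 3; S1 reads c1=4 → after 3×micro: 4; S2 reads c0=3 → after 1×micro: 2 ⇒ (c0=3, c1=4, c2=2)
[Gauss-Seidel] macro 7: S0 reads c2=2 → after 2×micro: 3; S1 reads c1=4 → after 3×micro: 4; S2 reads c0=3 → after 1×micro: 2 ⇒ (c0=3, c1=4, c2=2)
[Gauss-Seidel] macro 8: S0 reads c2=2 → after 2×micro: 3; S1 reads c1=4 → after 3×micro: 4; S2 reads c0=3 → after 1×micro: 2 ⇒ (c0=3, c1=4, c2=2)
[Gauss-Seidel] macro 9: S0 reads c2=2 → after 2×micro: 3; S1 reads c1=4 → after 3×micro: 4; S2 reads c0=3 → after 1×micro: 2 ⇒ (c0=3, c1=4, c2=2)
[Gauss-Seidel] macro 10: S0 reads c2=2 → after 2×micro: 3; S1 reads c1=4 → after 3×micro: 4; S2 reads c0=3 → after 1×micro: 2 ⇒ (c0=3, c1=4, c2=2)

first divergence at macro-step: 1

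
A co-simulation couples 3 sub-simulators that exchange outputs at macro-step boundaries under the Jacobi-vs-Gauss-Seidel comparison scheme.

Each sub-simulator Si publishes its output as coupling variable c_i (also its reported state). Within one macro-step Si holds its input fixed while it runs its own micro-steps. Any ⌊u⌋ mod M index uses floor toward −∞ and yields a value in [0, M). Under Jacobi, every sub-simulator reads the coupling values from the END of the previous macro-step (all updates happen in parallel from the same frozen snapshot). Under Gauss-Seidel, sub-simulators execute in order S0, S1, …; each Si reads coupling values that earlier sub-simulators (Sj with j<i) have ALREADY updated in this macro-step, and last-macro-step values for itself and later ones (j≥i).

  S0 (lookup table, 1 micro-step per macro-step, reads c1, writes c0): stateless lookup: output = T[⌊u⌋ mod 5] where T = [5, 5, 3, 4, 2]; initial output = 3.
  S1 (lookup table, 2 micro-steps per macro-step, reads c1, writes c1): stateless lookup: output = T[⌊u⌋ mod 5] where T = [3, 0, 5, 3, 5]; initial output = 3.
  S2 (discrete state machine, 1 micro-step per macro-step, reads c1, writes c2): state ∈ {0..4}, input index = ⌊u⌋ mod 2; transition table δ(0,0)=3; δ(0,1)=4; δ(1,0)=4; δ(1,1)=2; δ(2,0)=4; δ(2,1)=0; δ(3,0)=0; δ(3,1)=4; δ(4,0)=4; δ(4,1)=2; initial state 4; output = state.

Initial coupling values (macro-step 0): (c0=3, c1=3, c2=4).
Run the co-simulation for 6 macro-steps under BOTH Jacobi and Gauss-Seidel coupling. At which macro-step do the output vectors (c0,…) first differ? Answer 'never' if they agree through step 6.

first divergence at macro-step: never

[Jacobi] macro 1: S0 reads c1=3 → after 1×micro: 4; S1 reads c1=3 → after 2×micro: 3; S2 reads c1=3 → after 1×micro: 2 ⇒ (c0=4, c1=3, c2=2)
[Jacobi] macro 2: S0 reads c1=3 → after 1×micro: 4; S1 reads c1=3 → after 2×micro: 3; S2 reads c1=3 → after 1×micro: 0 ⇒ (c0=4, c1=3, c2=0)
[Jacobi] macro 3: S0 reads c1=3 → after 1×micro: 4; S1 reads c1=3 → after 2×micro: 3; S2 reads c1=3 → after 1×micro: 4 ⇒ (c0=4, c1=3, c2=4)
[Jacobi] macro 4: S0 reads c1=3 → after 1×micro: 4; S1 reads c1=3 → after 2×micro: 3; S2 reads c1=3 → after 1×micro: 2 ⇒ (c0=4, c1=3, c2=2)
[Jacobi] macro 5: S0 reads c1=3 → after 1×micro: 4; S1 reads c1=3 → after 2×micro: 3; S2 reads c1=3 → after 1×micro: 0 ⇒ (c0=4, c1=3, c2=0)
[Jacobi] macro 6: S0 reads c1=3 → after 1×micro: 4; S1 reads c1=3 → after 2×micro: 3; S2 reads c1=3 → after 1×micro: 4 ⇒ (c0=4, c1=3, c2=4)
[Gauss-Seidel] macro 1: S0 reads c1=3 → after 1×micro: 4; S1 reads c1=3 → after 2×micro: 3; S2 reads c1=3 → after 1×micro: 2 ⇒ (c0=4, c1=3, c2=2)
[Gauss-Seidel] macro 2: S0 reads c1=3 → after 1×micro: 4; S1 reads c1=3 → after 2×micro: 3; S2 reads c1=3 → after 1×micro: 0 ⇒ (c0=4, c1=3, c2=0)
[Gauss-Seidel] macro 3: S0 reads c1=3 → after 1×micro: 4; S1 reads c1=3 → after 2×micro: 3; S2 reads c1=3 → after 1×micro: 4 ⇒ (c0=4, c1=3, c2=4)
[Gauss-Seidel] macro 4: S0 reads c1=3 → after 1×micro: 4; S1 reads c1=3 → after 2×micro: 3; S2 reads c1=3 → after 1×micro: 2 ⇒ (c0=4, c1=3, c2=2)
[Gauss-Seidel] macro 5: S0 reads c1=3 → after 1×micro: 4; S1 reads c1=3 → after 2×micro: 3; S2 reads c1=3 → after 1×micro: 0 ⇒ (c0=4, c1=3, c2=0)
[Gauss-Seidel] macro 6: S0 reads c1=3 → after 1×micro: 4; S1 reads c1=3 → after 2×micro: 3; S2 reads c1=3 → after 1×micro: 4 ⇒ (c0=4, c1=3, c2=4)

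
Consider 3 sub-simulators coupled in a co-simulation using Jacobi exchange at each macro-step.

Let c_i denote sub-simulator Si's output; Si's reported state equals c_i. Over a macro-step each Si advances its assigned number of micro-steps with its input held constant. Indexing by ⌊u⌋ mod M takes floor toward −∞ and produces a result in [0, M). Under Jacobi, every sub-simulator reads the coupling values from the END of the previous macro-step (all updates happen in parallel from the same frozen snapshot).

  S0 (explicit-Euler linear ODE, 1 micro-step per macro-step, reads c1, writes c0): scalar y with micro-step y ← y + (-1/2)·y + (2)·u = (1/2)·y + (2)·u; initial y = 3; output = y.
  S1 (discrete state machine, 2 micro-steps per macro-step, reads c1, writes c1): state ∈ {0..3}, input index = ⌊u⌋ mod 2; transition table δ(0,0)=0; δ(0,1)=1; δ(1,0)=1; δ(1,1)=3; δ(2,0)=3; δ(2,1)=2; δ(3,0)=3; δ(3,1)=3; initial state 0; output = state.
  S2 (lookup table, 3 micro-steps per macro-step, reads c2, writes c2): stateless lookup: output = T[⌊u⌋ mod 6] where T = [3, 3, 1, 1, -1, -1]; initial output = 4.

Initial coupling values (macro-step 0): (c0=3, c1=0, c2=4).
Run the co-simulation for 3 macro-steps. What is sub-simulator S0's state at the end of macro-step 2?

S0 state at macro-step 2 = 3/4

macro 1: S0 reads c1=0 → after 1×micro: 3/2; S1 reads c1=0 → after 2×micro: 0; S2 reads c2=4 → after 3×micro: -1 ⇒ (c0=3/2, c1=0, c2=-1)
macro 2: S0 reads c1=0 → after 1×micro: 3/4; S1 reads c1=0 → after 2×micro: 0; S2 reads c2=-1 → after 3×micro: -1 ⇒ (c0=3/4, c1=0, c2=-1)
macro 3: S0 reads c1=0 → after 1×micro: 3/8; S1 reads c1=0 → after 2×micro: 0; S2 reads c2=-1 → after 3×micro: -1 ⇒ (c0=3/8, c1=0, c2=-1)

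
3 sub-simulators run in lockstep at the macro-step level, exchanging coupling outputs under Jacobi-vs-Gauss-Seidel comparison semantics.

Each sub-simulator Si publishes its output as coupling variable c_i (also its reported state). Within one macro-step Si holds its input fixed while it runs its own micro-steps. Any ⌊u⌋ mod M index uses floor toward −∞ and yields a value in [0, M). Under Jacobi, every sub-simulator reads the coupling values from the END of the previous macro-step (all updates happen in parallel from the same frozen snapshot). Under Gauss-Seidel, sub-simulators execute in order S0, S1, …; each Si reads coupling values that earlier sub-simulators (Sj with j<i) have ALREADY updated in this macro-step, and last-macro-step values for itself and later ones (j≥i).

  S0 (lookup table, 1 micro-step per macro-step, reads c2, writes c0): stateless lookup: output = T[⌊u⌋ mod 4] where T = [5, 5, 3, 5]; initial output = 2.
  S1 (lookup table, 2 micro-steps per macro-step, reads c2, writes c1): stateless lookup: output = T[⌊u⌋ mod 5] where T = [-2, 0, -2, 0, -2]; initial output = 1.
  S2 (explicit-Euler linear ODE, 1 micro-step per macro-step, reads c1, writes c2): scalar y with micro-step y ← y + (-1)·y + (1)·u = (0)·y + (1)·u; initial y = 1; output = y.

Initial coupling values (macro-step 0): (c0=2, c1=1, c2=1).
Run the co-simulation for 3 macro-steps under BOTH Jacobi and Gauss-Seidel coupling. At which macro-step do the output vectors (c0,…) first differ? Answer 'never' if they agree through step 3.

first divergence at macro-step: 1

[Jacobi] macro 1: S0 reads c2=1 → after 1×micro: 5; S1 reads c2=1 → after 2×micro: 0; S2 reads c1=1 → after 1×micro: 1 ⇒ (c0=5, c1=0, c2=1)
[Jacobi] macro 2: S0 reads c2=1 → after 1×micro: 5; S1 reads c2=1 → after 2×micro: 0; S2 reads c1=0 → after 1×micro: 0 ⇒ (c0=5, c1=0, c2=0)
[Jacobi] macro 3: S0 reads c2=0 → after 1×micro: 5; S1 reads c2=0 → after 2×micro: -2; S2 reads c1=0 → after 1×micro: 0 ⇒ (c0=5, c1=-2, c2=0)
[Gauss-Seidel] macro 1: S0 reads c2=1 → after 1×micro: 5; S1 reads c2=1 → after 2×micro: 0; S2 reads c1=0 → after 1×micro: 0 ⇒ (c0=5, c1=0, c2=0)
[Gauss-Seidel] macro 2: S0 reads c2=0 → after 1×micro: 5; S1 reads c2=0 → after 2×micro: -2; S2 reads c1=-2 → after 1×micro: -2 ⇒ (c0=5, c1=-2, c2=-2)
[Gauss-Seidel] macro 3: S0 reads c2=-2 → after 1×micro: 3; S1 reads c2=-2 → after 2×micro: 0; S2 reads c1=0 → after 1×micro: 0 ⇒ (c0=3, c1=0, c2=0)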